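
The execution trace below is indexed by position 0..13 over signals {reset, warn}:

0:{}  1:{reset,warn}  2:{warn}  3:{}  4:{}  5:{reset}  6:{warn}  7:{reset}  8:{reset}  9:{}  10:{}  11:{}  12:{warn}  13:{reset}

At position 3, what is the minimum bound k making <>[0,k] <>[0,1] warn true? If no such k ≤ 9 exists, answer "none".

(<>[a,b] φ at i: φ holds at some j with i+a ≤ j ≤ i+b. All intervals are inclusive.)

Scan j = 3,4,… for <>[0,1] warn:
  j=3: fails
  j=4: fails
  j=5: holds
First hit at j=5, so smallest k = 5-3 = 2.

2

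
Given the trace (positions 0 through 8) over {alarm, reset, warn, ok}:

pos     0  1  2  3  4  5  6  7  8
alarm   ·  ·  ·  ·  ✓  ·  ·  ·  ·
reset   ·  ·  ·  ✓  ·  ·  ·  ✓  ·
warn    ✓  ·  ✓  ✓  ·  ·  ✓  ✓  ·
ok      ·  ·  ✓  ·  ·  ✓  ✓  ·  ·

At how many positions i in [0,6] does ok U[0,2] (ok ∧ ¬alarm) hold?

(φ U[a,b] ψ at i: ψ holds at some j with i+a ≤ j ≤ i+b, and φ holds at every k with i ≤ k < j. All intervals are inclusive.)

3

Evaluate at each i in [0,6]:
  i=0: ✗ (lhs fails at k=0 before rhs at j=2)
  i=1: ✗ (lhs fails at k=1 before rhs at j=2)
  i=2: ✓ (rhs at j=2)
  i=3: ✗ (lhs fails at k=3 before rhs at j=5)
  i=4: ✗ (lhs fails at k=4 before rhs at j=5)
  i=5: ✓ (rhs at j=5)
  i=6: ✓ (rhs at j=6)
Positions where it holds: {2, 5, 6} → 3.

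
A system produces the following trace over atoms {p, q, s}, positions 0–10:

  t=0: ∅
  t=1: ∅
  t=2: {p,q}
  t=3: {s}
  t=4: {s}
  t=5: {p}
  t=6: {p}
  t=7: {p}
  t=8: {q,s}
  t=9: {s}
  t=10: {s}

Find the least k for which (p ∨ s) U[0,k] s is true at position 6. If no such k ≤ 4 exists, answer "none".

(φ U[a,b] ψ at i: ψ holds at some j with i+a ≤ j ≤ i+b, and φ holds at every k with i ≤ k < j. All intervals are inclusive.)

Need earliest j ≥ 6 with s, and (p ∨ s) at every k in [6,j-1].
  j=6: rhs fails.
  j=7: rhs fails.
  j=8: rhs holds; lhs holds on [6,7]. k = 2.

2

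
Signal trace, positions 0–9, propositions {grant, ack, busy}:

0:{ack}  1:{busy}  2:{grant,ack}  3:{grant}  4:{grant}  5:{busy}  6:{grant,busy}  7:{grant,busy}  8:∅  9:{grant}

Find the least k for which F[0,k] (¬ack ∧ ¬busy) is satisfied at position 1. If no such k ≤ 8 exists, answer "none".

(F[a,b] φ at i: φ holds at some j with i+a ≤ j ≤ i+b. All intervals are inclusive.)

Scan j = 1,2,… for (¬ack ∧ ¬busy):
  j=1: fails
  j=2: fails
  j=3: holds
First hit at j=3, so smallest k = 3-1 = 2.

2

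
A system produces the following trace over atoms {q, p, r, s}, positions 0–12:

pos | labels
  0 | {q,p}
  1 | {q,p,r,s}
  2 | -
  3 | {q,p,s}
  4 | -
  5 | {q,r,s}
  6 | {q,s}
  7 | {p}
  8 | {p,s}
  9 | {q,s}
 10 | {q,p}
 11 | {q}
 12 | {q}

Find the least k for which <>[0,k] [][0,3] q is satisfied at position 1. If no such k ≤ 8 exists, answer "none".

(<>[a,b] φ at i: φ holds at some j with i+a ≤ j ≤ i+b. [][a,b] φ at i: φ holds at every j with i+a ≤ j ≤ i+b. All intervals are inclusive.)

Scan j = 1,2,… for [][0,3] q:
  j=1: fails
  j=2: fails
  j=3: fails
  j=4: fails
  j=5: fails
  j=6: fails
  j=7: fails
  j=8: fails
  j=9: holds
First hit at j=9, so smallest k = 9-1 = 8.

8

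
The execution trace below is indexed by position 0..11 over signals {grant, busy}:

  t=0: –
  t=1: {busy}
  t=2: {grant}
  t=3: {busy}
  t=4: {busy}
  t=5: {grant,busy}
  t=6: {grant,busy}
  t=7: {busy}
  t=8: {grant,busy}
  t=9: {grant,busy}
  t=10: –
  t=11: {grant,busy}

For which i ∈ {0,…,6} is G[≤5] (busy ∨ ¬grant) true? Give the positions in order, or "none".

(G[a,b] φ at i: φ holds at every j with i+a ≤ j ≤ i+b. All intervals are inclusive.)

Evaluate at each i in [0,6]:
  i=0: ✗ (fails at j=2)
  i=1: ✗ (fails at j=2)
  i=2: ✗ (fails at j=2)
  i=3: ✓ (all of [3,8])
  i=4: ✓ (all of [4,9])
  i=5: ✓ (all of [5,10])
  i=6: ✓ (all of [6,11])

3, 4, 5, 6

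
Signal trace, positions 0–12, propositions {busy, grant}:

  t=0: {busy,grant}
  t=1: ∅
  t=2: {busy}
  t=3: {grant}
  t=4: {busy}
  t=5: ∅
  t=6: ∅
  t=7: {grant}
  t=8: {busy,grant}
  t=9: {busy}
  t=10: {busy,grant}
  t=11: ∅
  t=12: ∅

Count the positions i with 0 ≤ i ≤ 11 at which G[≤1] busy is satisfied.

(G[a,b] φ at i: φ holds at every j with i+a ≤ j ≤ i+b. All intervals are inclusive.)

2

Evaluate at each i in [0,11]:
  i=0: ✗ (fails at j=1)
  i=1: ✗ (fails at j=1)
  i=2: ✗ (fails at j=3)
  i=3: ✗ (fails at j=3)
  i=4: ✗ (fails at j=5)
  i=5: ✗ (fails at j=5)
  i=6: ✗ (fails at j=6)
  i=7: ✗ (fails at j=7)
  i=8: ✓ (all of [8,9])
  i=9: ✓ (all of [9,10])
  i=10: ✗ (fails at j=11)
  i=11: ✗ (fails at j=11)
Positions where it holds: {8, 9} → 2.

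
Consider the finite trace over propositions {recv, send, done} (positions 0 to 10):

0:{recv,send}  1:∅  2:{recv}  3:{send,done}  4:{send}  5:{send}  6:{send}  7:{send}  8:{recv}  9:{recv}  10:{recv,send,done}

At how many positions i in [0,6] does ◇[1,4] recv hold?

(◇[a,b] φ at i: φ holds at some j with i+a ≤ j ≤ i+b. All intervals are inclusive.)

5

Evaluate at each i in [0,6]:
  i=0: ✓ (witness j=2)
  i=1: ✓ (witness j=2)
  i=2: ✗ (none in [3,6])
  i=3: ✗ (none in [4,7])
  i=4: ✓ (witness j=8)
  i=5: ✓ (witness j=8)
  i=6: ✓ (witness j=8)
Positions where it holds: {0, 1, 4, 5, 6} → 5.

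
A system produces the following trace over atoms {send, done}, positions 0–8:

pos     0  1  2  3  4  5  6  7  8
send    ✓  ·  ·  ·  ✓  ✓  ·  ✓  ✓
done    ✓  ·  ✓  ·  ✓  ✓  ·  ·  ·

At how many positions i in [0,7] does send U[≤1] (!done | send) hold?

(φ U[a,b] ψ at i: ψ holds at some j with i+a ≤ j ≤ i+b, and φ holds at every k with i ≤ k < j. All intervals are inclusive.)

7

Evaluate at each i in [0,7]:
  i=0: ✓ (rhs at j=0)
  i=1: ✓ (rhs at j=1)
  i=2: ✗ (lhs fails at k=2 before rhs at j=3)
  i=3: ✓ (rhs at j=3)
  i=4: ✓ (rhs at j=4)
  i=5: ✓ (rhs at j=5)
  i=6: ✓ (rhs at j=6)
  i=7: ✓ (rhs at j=7)
Positions where it holds: {0, 1, 3, 4, 5, 6, 7} → 7.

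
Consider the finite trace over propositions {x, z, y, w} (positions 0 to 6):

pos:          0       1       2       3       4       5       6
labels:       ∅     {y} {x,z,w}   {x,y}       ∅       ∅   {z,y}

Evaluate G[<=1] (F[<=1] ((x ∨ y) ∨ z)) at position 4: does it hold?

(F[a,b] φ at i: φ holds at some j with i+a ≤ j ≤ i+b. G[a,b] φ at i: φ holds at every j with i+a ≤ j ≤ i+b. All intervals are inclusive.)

False

Check F[<=1] ((x ∨ y) ∨ z) at every j in [4,5]:
  j=4: fails (none in [4,5])
  j=5: holds (witness at 6)
Fails at j=4 → formula fails.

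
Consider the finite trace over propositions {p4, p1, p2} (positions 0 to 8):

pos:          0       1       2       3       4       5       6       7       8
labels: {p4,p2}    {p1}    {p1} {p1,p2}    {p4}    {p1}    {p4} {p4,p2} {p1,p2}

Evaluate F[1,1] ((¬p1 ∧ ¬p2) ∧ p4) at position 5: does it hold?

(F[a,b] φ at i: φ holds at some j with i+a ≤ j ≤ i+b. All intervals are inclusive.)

True

Check ((¬p1 ∧ ¬p2) ∧ p4) at each j in [6,6]:
  j=6: true
Found at j=6 → formula holds.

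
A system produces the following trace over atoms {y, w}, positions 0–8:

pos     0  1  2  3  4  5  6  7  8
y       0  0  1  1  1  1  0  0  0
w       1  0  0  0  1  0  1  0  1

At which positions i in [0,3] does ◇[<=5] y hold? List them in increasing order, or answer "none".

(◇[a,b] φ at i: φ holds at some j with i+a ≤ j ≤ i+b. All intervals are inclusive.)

Evaluate at each i in [0,3]:
  i=0: ✓ (witness j=2)
  i=1: ✓ (witness j=2)
  i=2: ✓ (witness j=2)
  i=3: ✓ (witness j=3)

0, 1, 2, 3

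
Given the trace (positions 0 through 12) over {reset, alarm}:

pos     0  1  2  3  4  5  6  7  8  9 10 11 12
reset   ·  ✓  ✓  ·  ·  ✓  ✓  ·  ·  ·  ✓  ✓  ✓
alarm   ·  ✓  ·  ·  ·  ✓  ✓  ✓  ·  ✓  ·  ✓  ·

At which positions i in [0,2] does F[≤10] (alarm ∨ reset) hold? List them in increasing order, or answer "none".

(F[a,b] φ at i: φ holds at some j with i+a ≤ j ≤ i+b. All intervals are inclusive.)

Evaluate at each i in [0,2]:
  i=0: ✓ (witness j=1)
  i=1: ✓ (witness j=1)
  i=2: ✓ (witness j=2)

0, 1, 2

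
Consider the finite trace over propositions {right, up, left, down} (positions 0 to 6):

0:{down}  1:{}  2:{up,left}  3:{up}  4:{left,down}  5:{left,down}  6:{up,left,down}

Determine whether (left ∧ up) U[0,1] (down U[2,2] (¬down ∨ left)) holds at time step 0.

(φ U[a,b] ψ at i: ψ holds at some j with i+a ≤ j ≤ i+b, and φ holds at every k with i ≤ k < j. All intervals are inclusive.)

Does not hold

Need some j in [0,1] with (down U[2,2] (¬down ∨ left)), and (left ∧ up) at every k in [0,j-1].
  j=0: (down U[2,2] (¬down ∨ left)) — fails.
  j=1: (down U[2,2] (¬down ∨ left)) — fails.
No j in the window works → until fails.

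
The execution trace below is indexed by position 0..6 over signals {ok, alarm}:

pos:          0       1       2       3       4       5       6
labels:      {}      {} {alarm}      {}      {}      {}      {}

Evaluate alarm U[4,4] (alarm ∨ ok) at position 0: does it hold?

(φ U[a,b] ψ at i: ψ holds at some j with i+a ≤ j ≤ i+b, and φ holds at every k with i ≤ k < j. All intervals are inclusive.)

Need some j in [4,4] with (alarm ∨ ok), and alarm at every k in [0,j-1].
  j=4: (alarm ∨ ok) false.
No j in the window works → until fails.

No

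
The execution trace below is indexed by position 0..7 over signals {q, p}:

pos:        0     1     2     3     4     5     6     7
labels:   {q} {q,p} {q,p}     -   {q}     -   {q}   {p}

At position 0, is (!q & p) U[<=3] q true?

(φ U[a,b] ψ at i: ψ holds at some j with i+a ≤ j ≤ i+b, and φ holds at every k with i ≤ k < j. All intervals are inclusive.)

Need some j in [0,3] with q, and (!q & p) at every k in [0,j-1].
  j=0: q holds; no prefix to check → satisfied.

Yes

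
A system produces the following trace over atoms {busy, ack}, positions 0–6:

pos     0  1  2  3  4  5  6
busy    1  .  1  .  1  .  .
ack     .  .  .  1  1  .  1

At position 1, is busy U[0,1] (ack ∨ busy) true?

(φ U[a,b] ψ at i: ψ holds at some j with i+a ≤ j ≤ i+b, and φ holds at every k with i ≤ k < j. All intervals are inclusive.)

False

Need some j in [1,2] with (ack ∨ busy), and busy at every k in [1,j-1].
  j=1: (ack ∨ busy) false.
  j=2: (ack ∨ busy) holds, but busy fails at k=1 → not this j.
No j in the window works → until fails.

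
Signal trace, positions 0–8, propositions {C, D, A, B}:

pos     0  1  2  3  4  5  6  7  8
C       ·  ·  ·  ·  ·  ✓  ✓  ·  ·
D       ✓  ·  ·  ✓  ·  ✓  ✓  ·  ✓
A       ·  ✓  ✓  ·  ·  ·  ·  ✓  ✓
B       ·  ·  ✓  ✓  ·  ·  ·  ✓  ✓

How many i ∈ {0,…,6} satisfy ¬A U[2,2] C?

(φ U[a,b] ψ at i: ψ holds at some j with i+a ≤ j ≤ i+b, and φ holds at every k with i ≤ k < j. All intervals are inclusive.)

Evaluate at each i in [0,6]:
  i=0: ✗ (no rhs in [2,2])
  i=1: ✗ (no rhs in [3,3])
  i=2: ✗ (no rhs in [4,4])
  i=3: ✓ (rhs at j=5; lhs holds on [3,4])
  i=4: ✓ (rhs at j=6; lhs holds on [4,5])
  i=5: ✗ (no rhs in [7,7])
  i=6: ✗ (no rhs in [8,8])
Positions where it holds: {3, 4} → 2.

2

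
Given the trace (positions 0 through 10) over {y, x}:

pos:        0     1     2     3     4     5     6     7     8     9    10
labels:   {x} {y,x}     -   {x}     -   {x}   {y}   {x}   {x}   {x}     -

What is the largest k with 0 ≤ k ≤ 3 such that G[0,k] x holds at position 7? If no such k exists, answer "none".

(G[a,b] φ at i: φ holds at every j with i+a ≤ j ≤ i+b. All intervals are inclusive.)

2

x must hold from j=7 onward; find where it first fails.
  j=7: holds
  j=8: holds
  j=9: holds
  j=10: fails
Holds on [7,9], so largest k = 2.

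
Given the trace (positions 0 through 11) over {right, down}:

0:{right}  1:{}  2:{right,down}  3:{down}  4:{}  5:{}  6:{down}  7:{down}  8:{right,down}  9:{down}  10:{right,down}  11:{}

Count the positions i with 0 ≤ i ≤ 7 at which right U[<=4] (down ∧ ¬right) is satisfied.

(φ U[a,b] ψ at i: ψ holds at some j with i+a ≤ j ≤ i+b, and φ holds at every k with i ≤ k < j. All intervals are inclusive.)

Evaluate at each i in [0,7]:
  i=0: ✗ (lhs fails at k=1 before rhs at j=3)
  i=1: ✗ (lhs fails at k=1 before rhs at j=3)
  i=2: ✓ (rhs at j=3; lhs holds on [2,2])
  i=3: ✓ (rhs at j=3)
  i=4: ✗ (lhs fails at k=4 before rhs at j=6)
  i=5: ✗ (lhs fails at k=5 before rhs at j=6)
  i=6: ✓ (rhs at j=6)
  i=7: ✓ (rhs at j=7)
Positions where it holds: {2, 3, 6, 7} → 4.

4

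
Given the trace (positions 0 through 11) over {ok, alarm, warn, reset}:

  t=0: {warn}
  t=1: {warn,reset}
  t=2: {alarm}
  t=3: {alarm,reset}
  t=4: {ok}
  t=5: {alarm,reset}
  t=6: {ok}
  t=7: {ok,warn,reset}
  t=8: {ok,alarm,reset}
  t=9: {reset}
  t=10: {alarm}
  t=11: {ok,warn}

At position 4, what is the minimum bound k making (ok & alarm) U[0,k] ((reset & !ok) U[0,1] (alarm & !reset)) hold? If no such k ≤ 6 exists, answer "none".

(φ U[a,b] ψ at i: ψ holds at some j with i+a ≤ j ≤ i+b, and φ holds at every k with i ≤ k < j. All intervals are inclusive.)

Need earliest j ≥ 4 with ((reset & !ok) U[0,1] (alarm & !reset)), and (ok & alarm) at every k in [4,j-1].
  j=4: rhs fails.
  j=5: rhs fails.
  j=6: rhs fails.
  j=7: rhs fails.
  j=8: rhs fails.
  j=9: rhs holds but lhs fails at k=4.
  j=10: rhs holds but lhs fails at k=4.
No witness within the range → none.

none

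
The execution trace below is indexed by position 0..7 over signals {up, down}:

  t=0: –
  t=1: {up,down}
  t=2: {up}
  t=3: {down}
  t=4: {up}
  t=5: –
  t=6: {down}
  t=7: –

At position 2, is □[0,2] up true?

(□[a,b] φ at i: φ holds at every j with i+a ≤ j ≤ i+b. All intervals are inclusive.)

False

Check up at every j in [2,4]:
  j=2: true
  j=3: false
  j=4: true
Fails at j=3 → formula fails.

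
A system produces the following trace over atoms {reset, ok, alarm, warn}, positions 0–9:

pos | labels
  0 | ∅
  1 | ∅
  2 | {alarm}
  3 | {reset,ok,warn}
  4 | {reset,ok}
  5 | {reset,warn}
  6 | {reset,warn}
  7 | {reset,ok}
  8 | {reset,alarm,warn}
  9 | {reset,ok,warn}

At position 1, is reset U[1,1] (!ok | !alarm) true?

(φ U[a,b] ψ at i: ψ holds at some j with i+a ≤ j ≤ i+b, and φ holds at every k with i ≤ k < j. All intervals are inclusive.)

Does not hold

Need some j in [2,2] with (!ok | !alarm), and reset at every k in [1,j-1].
  j=2: (!ok | !alarm) holds, but reset fails at k=1 → not this j.
No j in the window works → until fails.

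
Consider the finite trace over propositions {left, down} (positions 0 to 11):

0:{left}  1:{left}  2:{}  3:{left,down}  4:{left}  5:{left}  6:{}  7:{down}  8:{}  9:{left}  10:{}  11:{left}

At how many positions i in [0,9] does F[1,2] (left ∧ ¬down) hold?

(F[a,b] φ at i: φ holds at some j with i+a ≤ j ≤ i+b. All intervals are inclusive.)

Evaluate at each i in [0,9]:
  i=0: ✓ (witness j=1)
  i=1: ✗ (none in [2,3])
  i=2: ✓ (witness j=4)
  i=3: ✓ (witness j=4)
  i=4: ✓ (witness j=5)
  i=5: ✗ (none in [6,7])
  i=6: ✗ (none in [7,8])
  i=7: ✓ (witness j=9)
  i=8: ✓ (witness j=9)
  i=9: ✓ (witness j=11)
Positions where it holds: {0, 2, 3, 4, 7, 8, 9} → 7.

7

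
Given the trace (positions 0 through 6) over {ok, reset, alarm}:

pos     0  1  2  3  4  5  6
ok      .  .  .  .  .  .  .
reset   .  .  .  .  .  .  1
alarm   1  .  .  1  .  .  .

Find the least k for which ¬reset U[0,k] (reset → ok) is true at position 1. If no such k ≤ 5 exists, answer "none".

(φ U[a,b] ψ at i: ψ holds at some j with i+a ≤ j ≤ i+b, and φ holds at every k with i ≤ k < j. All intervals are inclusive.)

Need earliest j ≥ 1 with (reset → ok), and ¬reset at every k in [1,j-1].
  j=1: rhs holds (empty prefix). k = 0.

0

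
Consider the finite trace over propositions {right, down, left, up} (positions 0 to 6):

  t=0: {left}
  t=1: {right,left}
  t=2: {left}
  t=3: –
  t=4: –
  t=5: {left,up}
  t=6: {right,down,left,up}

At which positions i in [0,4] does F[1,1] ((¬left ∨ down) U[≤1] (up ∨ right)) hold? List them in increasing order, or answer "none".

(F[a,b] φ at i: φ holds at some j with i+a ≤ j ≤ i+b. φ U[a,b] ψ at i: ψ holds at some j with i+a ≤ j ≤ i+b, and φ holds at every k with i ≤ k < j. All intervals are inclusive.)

Evaluate at each i in [0,4]:
  i=0: ✓ (witness j=1)
  i=1: ✗ (none in [2,2])
  i=2: ✗ (none in [3,3])
  i=3: ✓ (witness j=4)
  i=4: ✓ (witness j=5)

0, 3, 4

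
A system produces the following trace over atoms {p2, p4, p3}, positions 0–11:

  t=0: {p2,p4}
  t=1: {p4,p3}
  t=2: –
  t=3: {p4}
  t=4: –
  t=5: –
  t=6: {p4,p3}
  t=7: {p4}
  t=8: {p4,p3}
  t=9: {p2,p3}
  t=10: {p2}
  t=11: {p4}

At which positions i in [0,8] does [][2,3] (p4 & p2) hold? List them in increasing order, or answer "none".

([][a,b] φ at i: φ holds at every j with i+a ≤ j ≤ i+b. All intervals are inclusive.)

none

Evaluate at each i in [0,8]:
  i=0: ✗ (fails at j=2)
  i=1: ✗ (fails at j=3)
  i=2: ✗ (fails at j=4)
  i=3: ✗ (fails at j=5)
  i=4: ✗ (fails at j=6)
  i=5: ✗ (fails at j=7)
  i=6: ✗ (fails at j=8)
  i=7: ✗ (fails at j=9)
  i=8: ✗ (fails at j=10)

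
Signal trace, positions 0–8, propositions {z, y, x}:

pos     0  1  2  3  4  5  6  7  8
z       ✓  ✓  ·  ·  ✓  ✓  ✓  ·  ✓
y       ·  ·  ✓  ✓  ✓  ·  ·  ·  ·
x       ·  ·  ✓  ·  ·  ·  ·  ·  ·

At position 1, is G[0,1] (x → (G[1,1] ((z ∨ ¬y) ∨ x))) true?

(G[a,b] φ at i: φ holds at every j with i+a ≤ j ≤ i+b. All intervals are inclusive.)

Does not hold

Check (x → (G[1,1] ((z ∨ ¬y) ∨ x))) at every j in [1,2]:
  j=1: antecedent false → ✓
  j=2: antecedent true; consequent fails at 3 → ✗
Fails at j=2 → formula fails.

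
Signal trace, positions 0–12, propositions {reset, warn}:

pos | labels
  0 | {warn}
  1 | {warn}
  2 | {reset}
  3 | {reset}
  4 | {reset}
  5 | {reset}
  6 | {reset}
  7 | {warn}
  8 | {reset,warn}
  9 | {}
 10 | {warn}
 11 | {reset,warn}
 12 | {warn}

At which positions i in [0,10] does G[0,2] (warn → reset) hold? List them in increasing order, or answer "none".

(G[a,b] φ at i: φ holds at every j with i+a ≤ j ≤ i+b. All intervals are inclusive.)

2, 3, 4

Evaluate at each i in [0,10]:
  i=0: ✗ (fails at j=0)
  i=1: ✗ (fails at j=1)
  i=2: ✓ (all of [2,4])
  i=3: ✓ (all of [3,5])
  i=4: ✓ (all of [4,6])
  i=5: ✗ (fails at j=7)
  i=6: ✗ (fails at j=7)
  i=7: ✗ (fails at j=7)
  i=8: ✗ (fails at j=10)
  i=9: ✗ (fails at j=10)
  i=10: ✗ (fails at j=10)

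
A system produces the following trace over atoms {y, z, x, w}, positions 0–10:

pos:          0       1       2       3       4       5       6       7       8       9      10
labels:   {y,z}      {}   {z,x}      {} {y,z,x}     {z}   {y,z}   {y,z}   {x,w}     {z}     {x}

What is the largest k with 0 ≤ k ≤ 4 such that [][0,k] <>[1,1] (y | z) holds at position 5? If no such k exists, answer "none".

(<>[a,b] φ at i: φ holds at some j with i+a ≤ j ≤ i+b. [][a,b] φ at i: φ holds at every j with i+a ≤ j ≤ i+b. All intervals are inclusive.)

<>[1,1] (y | z) must hold from j=5 onward; find where it first fails.
  j=5: holds
  j=6: holds
  j=7: fails
Holds on [5,6], so largest k = 1.

1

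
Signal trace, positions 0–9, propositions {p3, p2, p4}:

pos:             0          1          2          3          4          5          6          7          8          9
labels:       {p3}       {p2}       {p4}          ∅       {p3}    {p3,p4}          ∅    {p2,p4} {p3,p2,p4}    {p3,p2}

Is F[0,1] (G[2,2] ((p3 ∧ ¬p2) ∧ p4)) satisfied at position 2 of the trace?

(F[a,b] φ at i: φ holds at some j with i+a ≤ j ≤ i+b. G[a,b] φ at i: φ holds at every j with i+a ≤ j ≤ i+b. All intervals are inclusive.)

Holds

Check G[2,2] ((p3 ∧ ¬p2) ∧ p4) at each j in [2,3]:
  j=2: fails at 4
  j=3: holds on [5,5]
Found at j=3 → formula holds.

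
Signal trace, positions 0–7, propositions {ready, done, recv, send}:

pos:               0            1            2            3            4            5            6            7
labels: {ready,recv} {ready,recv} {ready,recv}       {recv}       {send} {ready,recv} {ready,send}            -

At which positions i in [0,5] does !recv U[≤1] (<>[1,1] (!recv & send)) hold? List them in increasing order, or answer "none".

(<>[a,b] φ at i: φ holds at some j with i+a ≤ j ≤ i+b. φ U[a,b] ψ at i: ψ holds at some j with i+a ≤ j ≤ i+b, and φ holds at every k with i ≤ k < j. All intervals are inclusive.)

3, 4, 5

Evaluate at each i in [0,5]:
  i=0: ✗ (no rhs in [0,1])
  i=1: ✗ (no rhs in [1,2])
  i=2: ✗ (lhs fails at k=2 before rhs at j=3)
  i=3: ✓ (rhs at j=3)
  i=4: ✓ (rhs at j=5; lhs holds on [4,4])
  i=5: ✓ (rhs at j=5)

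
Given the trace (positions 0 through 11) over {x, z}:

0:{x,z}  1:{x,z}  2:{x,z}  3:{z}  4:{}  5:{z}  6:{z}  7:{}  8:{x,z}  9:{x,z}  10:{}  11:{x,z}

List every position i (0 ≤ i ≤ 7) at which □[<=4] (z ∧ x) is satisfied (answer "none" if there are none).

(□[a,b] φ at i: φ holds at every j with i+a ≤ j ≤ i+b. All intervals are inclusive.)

none

Evaluate at each i in [0,7]:
  i=0: ✗ (fails at j=3)
  i=1: ✗ (fails at j=3)
  i=2: ✗ (fails at j=3)
  i=3: ✗ (fails at j=3)
  i=4: ✗ (fails at j=4)
  i=5: ✗ (fails at j=5)
  i=6: ✗ (fails at j=6)
  i=7: ✗ (fails at j=7)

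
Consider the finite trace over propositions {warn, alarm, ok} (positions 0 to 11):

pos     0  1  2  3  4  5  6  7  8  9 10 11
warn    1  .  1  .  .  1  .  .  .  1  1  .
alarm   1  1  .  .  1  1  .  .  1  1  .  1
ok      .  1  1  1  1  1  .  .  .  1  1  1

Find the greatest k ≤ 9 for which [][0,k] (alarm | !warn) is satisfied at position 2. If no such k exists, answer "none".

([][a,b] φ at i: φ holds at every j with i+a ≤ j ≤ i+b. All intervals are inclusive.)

none

(alarm | !warn) must hold from j=2 onward; find where it first fails.
  j=2: fails → no k works.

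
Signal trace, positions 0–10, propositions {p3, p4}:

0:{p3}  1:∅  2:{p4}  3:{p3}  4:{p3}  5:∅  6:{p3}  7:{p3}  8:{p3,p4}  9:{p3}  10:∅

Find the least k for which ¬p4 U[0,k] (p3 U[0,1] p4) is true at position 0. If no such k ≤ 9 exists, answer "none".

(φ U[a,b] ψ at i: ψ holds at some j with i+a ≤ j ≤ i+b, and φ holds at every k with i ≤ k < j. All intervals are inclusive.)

2

Need earliest j ≥ 0 with (p3 U[0,1] p4), and ¬p4 at every k in [0,j-1].
  j=0: rhs fails.
  j=1: rhs fails.
  j=2: rhs holds; lhs holds on [0,1]. k = 2.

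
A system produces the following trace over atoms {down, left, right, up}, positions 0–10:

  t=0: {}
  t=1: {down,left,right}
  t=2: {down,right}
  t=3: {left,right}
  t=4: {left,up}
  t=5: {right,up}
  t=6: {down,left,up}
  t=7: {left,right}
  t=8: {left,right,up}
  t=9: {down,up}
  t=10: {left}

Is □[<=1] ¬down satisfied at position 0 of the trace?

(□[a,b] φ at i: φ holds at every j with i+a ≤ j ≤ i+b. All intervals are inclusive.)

Check ¬down at every j in [0,1]:
  j=0: true
  j=1: false
Fails at j=1 → formula fails.

No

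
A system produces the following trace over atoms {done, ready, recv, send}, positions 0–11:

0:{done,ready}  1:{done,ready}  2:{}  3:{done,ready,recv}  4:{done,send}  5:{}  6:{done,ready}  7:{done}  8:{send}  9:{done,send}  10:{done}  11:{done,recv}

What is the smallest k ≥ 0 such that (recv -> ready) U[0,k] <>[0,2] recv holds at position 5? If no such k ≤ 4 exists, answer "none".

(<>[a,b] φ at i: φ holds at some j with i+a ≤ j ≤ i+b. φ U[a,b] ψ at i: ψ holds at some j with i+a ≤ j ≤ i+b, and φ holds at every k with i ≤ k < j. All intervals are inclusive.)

4

Need earliest j ≥ 5 with <>[0,2] recv, and (recv -> ready) at every k in [5,j-1].
  j=5: rhs fails.
  j=6: rhs fails.
  j=7: rhs fails.
  j=8: rhs fails.
  j=9: rhs holds; lhs holds on [5,8]. k = 4.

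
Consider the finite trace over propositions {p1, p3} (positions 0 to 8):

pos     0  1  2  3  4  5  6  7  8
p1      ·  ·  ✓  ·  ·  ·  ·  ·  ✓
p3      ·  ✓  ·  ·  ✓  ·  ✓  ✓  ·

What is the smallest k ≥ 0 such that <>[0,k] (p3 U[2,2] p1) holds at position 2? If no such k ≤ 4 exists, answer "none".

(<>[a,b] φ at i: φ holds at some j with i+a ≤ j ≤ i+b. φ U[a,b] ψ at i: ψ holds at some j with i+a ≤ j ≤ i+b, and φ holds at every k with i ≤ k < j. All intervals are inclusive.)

Scan j = 2,3,… for (p3 U[2,2] p1):
  j=2: fails
  j=3: fails
  j=4: fails
  j=5: fails
  j=6: holds
First hit at j=6, so smallest k = 6-2 = 4.

4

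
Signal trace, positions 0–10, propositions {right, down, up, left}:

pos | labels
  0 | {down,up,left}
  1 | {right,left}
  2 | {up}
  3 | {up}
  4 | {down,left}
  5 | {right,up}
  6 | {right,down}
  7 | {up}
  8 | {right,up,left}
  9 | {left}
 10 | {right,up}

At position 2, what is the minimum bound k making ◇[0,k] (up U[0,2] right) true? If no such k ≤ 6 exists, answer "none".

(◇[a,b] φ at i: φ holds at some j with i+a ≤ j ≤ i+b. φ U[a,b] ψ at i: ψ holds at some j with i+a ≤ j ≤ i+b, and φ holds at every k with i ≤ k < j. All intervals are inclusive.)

Scan j = 2,3,… for (up U[0,2] right):
  j=2: fails
  j=3: fails
  j=4: fails
  j=5: holds
First hit at j=5, so smallest k = 5-2 = 3.

3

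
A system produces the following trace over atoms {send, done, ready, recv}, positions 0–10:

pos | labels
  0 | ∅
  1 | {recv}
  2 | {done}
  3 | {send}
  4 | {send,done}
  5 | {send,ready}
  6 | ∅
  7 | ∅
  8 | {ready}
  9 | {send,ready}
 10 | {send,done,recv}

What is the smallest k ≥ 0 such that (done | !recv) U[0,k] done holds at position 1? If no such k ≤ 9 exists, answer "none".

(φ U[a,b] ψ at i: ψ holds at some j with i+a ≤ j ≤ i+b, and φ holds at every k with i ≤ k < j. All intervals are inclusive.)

Need earliest j ≥ 1 with done, and (done | !recv) at every k in [1,j-1].
  j=1: rhs fails.
  j=2: rhs holds but lhs fails at k=1.
  j=3: rhs fails.
  j=4: rhs holds but lhs fails at k=1.
  j=5: rhs fails.
  j=6: rhs fails.
  j=7: rhs fails.
  j=8: rhs fails.
  j=9: rhs fails.
  j=10: rhs holds but lhs fails at k=1.
No witness within the range → none.

none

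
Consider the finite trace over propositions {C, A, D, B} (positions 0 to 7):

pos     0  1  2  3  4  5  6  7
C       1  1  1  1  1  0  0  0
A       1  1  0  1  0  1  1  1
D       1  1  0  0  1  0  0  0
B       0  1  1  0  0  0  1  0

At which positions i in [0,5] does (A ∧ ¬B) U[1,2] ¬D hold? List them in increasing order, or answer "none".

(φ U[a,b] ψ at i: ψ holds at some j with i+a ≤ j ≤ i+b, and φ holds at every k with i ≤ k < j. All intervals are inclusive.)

5

Evaluate at each i in [0,5]:
  i=0: ✗ (lhs fails at k=1 before rhs at j=2)
  i=1: ✗ (lhs fails at k=1 before rhs at j=2)
  i=2: ✗ (lhs fails at k=2 before rhs at j=3)
  i=3: ✗ (lhs fails at k=4 before rhs at j=5)
  i=4: ✗ (lhs fails at k=4 before rhs at j=5)
  i=5: ✓ (rhs at j=6; lhs holds on [5,5])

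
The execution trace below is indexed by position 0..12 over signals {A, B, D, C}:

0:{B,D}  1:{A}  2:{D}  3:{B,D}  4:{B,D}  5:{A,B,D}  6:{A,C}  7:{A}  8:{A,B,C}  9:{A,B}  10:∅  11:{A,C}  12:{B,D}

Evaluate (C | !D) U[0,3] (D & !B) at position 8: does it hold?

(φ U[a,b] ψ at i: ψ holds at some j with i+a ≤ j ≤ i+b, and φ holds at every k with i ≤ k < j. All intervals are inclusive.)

Need some j in [8,11] with (D & !B), and (C | !D) at every k in [8,j-1].
  j=8: (D & !B) false.
  j=9: (D & !B) false.
  j=10: (D & !B) false.
  j=11: (D & !B) false.
No j in the window works → until fails.

No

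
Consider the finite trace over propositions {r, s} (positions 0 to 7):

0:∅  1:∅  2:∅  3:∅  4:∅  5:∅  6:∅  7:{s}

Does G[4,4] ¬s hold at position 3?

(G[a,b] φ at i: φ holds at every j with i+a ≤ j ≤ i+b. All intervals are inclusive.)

Does not hold

Check ¬s at every j in [7,7]:
  j=7: false
Fails at j=7 → formula fails.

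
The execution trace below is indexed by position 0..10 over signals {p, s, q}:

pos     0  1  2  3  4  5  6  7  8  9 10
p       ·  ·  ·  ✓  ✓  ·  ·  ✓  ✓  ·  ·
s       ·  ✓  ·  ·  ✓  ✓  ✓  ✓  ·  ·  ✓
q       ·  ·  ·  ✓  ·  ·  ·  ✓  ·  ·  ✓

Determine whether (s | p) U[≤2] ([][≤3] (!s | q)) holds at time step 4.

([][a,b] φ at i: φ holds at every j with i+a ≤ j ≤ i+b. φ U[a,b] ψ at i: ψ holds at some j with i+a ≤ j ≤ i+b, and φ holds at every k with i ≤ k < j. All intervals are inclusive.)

False

Need some j in [4,6] with [][≤3] (!s | q), and (s | p) at every k in [4,j-1].
  j=4: [][≤3] (!s | q) — fails at 4.
  j=5: [][≤3] (!s | q) — fails at 5.
  j=6: [][≤3] (!s | q) — fails at 6.
No j in the window works → until fails.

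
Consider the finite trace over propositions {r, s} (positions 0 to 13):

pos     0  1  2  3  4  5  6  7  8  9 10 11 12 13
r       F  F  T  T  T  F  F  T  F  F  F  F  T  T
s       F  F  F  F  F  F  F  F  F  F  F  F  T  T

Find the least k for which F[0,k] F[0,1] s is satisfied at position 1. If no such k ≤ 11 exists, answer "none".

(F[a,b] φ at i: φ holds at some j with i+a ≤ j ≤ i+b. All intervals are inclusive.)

10

Scan j = 1,2,… for F[0,1] s:
  j=1: fails
  j=2: fails
  j=3: fails
  j=4: fails
  j=5: fails
  j=6: fails
  j=7: fails
  j=8: fails
  j=9: fails
  j=10: fails
  j=11: holds
First hit at j=11, so smallest k = 11-1 = 10.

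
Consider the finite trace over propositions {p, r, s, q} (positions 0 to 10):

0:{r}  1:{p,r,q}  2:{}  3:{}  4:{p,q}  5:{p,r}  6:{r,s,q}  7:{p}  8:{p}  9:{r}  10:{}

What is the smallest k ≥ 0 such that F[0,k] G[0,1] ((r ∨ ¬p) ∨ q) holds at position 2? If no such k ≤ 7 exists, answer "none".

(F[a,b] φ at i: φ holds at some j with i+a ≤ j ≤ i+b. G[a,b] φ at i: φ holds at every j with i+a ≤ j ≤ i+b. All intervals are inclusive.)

Scan j = 2,3,… for G[0,1] ((r ∨ ¬p) ∨ q):
  j=2: holds
First hit at j=2, so smallest k = 2-2 = 0.

0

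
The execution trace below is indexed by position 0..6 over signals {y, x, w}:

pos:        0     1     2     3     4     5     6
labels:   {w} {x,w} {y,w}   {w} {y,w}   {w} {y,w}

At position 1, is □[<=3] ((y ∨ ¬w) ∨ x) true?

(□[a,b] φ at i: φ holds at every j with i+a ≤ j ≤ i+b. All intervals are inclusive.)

Check ((y ∨ ¬w) ∨ x) at every j in [1,4]:
  j=1: true
  j=2: true
  j=3: false
  j=4: true
Fails at j=3 → formula fails.

No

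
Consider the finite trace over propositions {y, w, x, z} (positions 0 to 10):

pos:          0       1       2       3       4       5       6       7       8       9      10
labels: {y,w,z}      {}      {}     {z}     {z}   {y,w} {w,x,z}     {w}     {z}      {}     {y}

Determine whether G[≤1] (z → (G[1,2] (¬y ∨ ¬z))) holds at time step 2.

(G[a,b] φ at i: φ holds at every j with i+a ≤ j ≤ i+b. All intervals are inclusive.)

Check (z → (G[1,2] (¬y ∨ ¬z))) at every j in [2,3]:
  j=2: antecedent false → ✓
  j=3: antecedent true; consequent holds on [4,5] → ✓
All positions satisfy it → formula holds.

Yes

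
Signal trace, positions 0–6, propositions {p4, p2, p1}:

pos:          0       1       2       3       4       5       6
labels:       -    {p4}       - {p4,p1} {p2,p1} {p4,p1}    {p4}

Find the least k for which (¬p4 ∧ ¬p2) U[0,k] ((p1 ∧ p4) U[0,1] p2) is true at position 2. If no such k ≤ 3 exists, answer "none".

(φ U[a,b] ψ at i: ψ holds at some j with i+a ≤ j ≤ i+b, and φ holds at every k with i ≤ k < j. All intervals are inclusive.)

Need earliest j ≥ 2 with ((p1 ∧ p4) U[0,1] p2), and (¬p4 ∧ ¬p2) at every k in [2,j-1].
  j=2: rhs fails.
  j=3: rhs holds; lhs holds on [2,2]. k = 1.

1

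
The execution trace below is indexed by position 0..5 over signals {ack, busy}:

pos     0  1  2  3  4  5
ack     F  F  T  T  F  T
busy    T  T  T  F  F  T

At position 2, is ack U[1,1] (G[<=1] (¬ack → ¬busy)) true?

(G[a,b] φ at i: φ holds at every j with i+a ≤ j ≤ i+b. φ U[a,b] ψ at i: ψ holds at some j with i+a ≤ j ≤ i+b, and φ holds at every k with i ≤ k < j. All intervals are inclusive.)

True

Need some j in [3,3] with G[<=1] (¬ack → ¬busy), and ack at every k in [2,j-1].
  j=3: G[<=1] (¬ack → ¬busy) holds; ack holds at every k in [2,2] → satisfied.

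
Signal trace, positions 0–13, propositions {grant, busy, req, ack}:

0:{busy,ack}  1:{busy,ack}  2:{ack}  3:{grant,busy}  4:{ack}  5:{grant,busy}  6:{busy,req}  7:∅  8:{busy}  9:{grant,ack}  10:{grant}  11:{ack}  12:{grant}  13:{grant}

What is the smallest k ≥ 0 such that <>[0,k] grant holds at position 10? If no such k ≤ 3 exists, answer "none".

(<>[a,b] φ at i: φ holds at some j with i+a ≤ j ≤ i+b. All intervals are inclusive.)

Scan j = 10,11,… for grant:
  j=10: holds
First hit at j=10, so smallest k = 10-10 = 0.

0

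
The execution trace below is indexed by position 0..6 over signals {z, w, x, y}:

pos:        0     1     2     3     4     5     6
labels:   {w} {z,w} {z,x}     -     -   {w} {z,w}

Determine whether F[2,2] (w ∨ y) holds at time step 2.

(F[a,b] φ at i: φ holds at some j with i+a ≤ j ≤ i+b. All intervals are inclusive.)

Check (w ∨ y) at each j in [4,4]:
  j=4: false
No position in the window satisfies it → formula fails.

No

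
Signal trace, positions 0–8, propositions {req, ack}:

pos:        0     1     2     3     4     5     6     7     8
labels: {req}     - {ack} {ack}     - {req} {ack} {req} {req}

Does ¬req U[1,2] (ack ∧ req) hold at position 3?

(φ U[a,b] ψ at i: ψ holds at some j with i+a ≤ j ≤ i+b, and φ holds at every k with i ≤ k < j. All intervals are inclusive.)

Does not hold

Need some j in [4,5] with (ack ∧ req), and ¬req at every k in [3,j-1].
  j=4: (ack ∧ req) false.
  j=5: (ack ∧ req) false.
No j in the window works → until fails.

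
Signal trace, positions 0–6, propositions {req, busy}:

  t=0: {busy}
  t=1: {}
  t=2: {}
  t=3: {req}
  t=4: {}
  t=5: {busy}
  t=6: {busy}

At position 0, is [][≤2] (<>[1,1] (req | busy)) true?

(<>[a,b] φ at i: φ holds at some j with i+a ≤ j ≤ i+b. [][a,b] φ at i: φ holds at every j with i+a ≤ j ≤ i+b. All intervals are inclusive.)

False

Check <>[1,1] (req | busy) at every j in [0,2]:
  j=0: fails (none in [1,1])
  j=1: fails (none in [2,2])
  j=2: holds (witness at 3)
Fails at j=0 → formula fails.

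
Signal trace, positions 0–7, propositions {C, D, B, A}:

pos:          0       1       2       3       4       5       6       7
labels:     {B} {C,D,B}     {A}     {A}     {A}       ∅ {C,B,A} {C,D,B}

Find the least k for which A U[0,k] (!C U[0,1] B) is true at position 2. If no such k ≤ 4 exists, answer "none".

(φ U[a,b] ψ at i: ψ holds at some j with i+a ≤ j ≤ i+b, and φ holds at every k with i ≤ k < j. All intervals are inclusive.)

Need earliest j ≥ 2 with (!C U[0,1] B), and A at every k in [2,j-1].
  j=2: rhs fails.
  j=3: rhs fails.
  j=4: rhs fails.
  j=5: rhs holds; lhs holds on [2,4]. k = 3.

3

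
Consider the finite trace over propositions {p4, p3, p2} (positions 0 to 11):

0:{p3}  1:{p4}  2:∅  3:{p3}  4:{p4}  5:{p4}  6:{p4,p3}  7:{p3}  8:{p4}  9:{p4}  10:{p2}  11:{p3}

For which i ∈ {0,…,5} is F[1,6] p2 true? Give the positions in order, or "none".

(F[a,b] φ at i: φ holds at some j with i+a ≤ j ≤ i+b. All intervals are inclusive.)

4, 5

Evaluate at each i in [0,5]:
  i=0: ✗ (none in [1,6])
  i=1: ✗ (none in [2,7])
  i=2: ✗ (none in [3,8])
  i=3: ✗ (none in [4,9])
  i=4: ✓ (witness j=10)
  i=5: ✓ (witness j=10)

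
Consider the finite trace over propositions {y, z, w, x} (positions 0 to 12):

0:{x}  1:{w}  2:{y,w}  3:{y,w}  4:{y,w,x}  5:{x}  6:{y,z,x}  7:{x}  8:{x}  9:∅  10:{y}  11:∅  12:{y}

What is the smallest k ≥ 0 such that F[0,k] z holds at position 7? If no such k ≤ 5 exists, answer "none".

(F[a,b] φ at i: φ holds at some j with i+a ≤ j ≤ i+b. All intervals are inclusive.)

none

Scan j = 7,8,… for z:
  j=7: fails
  j=8: fails
  j=9: fails
  j=10: fails
  j=11: fails
  j=12: fails
No j in [7,12] satisfies it → none.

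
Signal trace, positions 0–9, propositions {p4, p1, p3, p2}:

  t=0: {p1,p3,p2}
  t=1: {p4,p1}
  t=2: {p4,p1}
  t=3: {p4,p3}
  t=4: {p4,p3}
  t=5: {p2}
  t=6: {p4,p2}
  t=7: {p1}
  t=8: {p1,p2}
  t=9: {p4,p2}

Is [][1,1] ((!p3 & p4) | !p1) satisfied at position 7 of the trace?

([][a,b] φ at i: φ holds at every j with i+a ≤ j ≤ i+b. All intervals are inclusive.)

Check ((!p3 & p4) | !p1) at every j in [8,8]:
  j=8: false
Fails at j=8 → formula fails.

No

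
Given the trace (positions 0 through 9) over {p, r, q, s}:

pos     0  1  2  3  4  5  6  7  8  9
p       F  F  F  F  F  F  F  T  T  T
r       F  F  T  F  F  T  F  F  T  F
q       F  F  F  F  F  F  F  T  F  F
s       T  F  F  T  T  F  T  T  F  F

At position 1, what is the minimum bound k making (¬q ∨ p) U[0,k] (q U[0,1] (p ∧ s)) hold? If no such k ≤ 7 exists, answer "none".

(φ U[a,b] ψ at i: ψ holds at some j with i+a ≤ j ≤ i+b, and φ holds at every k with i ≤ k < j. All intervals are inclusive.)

6

Need earliest j ≥ 1 with (q U[0,1] (p ∧ s)), and (¬q ∨ p) at every k in [1,j-1].
  j=1: rhs fails.
  j=2: rhs fails.
  j=3: rhs fails.
  j=4: rhs fails.
  j=5: rhs fails.
  j=6: rhs fails.
  j=7: rhs holds; lhs holds on [1,6]. k = 6.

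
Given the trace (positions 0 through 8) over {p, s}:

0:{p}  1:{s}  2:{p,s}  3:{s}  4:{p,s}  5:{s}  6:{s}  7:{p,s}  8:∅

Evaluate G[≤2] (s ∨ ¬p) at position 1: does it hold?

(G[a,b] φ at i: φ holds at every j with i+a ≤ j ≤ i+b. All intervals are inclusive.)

Check (s ∨ ¬p) at every j in [1,3]:
  j=1: true
  j=2: true
  j=3: true
All positions satisfy it → formula holds.

Holds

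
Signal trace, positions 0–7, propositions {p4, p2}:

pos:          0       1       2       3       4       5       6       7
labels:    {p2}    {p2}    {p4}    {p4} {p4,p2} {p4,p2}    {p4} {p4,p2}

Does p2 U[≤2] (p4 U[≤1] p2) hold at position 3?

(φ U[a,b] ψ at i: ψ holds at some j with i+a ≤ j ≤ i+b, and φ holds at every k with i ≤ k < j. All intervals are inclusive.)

Holds

Need some j in [3,5] with (p4 U[≤1] p2), and p2 at every k in [3,j-1].
  j=3: (p4 U[≤1] p2) holds; no prefix to check → satisfied.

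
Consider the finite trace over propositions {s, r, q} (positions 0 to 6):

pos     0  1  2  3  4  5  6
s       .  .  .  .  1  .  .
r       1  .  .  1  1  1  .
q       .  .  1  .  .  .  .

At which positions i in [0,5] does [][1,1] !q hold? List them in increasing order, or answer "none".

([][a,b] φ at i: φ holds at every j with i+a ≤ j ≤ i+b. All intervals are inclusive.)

Evaluate at each i in [0,5]:
  i=0: ✓ (all of [1,1])
  i=1: ✗ (fails at j=2)
  i=2: ✓ (all of [3,3])
  i=3: ✓ (all of [4,4])
  i=4: ✓ (all of [5,5])
  i=5: ✓ (all of [6,6])

0, 2, 3, 4, 5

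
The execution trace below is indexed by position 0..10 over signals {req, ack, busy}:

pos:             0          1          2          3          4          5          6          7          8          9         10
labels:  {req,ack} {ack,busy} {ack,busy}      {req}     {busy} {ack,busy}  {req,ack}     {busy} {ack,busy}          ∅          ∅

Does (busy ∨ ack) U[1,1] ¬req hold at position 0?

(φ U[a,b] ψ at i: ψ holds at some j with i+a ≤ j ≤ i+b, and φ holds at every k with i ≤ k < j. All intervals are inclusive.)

Need some j in [1,1] with ¬req, and (busy ∨ ack) at every k in [0,j-1].
  j=1: ¬req holds; (busy ∨ ack) holds at every k in [0,0] → satisfied.

Yes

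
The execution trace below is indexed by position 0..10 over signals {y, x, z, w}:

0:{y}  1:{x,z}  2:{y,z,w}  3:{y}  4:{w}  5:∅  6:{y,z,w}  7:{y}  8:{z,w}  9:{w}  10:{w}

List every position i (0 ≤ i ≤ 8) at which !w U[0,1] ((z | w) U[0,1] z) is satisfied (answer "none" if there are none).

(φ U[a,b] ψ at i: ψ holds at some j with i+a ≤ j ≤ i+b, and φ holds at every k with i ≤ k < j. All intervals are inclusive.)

0, 1, 2, 5, 6, 7, 8

Evaluate at each i in [0,8]:
  i=0: ✓ (rhs at j=1; lhs holds on [0,0])
  i=1: ✓ (rhs at j=1)
  i=2: ✓ (rhs at j=2)
  i=3: ✗ (no rhs in [3,4])
  i=4: ✗ (no rhs in [4,5])
  i=5: ✓ (rhs at j=6; lhs holds on [5,5])
  i=6: ✓ (rhs at j=6)
  i=7: ✓ (rhs at j=8; lhs holds on [7,7])
  i=8: ✓ (rhs at j=8)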